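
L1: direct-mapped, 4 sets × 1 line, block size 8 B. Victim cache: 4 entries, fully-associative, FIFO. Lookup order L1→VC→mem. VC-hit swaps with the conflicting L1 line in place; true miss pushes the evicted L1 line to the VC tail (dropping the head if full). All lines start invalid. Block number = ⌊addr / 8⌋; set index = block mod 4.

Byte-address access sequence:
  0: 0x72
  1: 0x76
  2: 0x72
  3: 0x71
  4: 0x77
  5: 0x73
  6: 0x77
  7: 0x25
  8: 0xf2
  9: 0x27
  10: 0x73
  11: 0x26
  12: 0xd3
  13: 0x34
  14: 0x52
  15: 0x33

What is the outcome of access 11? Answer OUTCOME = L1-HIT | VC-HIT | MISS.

OUTCOME = L1-HIT

0: 0x72 (blk 14, set 2) → MISS  vc=[]
1: 0x76 (blk 14, set 2) → L1-HIT  vc=[]
2: 0x72 (blk 14, set 2) → L1-HIT  vc=[]
3: 0x71 (blk 14, set 2) → L1-HIT  vc=[]
4: 0x77 (blk 14, set 2) → L1-HIT  vc=[]
5: 0x73 (blk 14, set 2) → L1-HIT  vc=[]
6: 0x77 (blk 14, set 2) → L1-HIT  vc=[]
7: 0x25 (blk 4, set 0) → MISS  vc=[]
8: 0xf2 (blk 30, set 2) → MISS  vc=[14]
9: 0x27 (blk 4, set 0) → L1-HIT  vc=[14]
10: 0x73 (blk 14, set 2) → VC-HIT  vc=[30]
11: 0x26 (blk 4, set 0) → L1-HIT  vc=[30]
12: 0xd3 (blk 26, set 2) → MISS  vc=[30, 14]
13: 0x34 (blk 6, set 2) → MISS  vc=[30, 14, 26]
14: 0x52 (blk 10, set 2) → MISS  vc=[30, 14, 26, 6]
15: 0x33 (blk 6, set 2) → VC-HIT  vc=[30, 14, 26, 10]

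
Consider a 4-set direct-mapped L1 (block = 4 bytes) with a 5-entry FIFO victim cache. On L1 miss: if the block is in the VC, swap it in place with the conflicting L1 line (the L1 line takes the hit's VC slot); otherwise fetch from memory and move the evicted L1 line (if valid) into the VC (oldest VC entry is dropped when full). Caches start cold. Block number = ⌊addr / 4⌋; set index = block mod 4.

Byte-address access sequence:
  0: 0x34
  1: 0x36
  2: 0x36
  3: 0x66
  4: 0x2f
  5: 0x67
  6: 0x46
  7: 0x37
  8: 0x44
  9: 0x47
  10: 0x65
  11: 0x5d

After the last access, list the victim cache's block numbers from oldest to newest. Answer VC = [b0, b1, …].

VC = [13, 17, 11]

0: 0x34 (blk 13, set 1) → MISS  vc=[]
1: 0x36 (blk 13, set 1) → L1-HIT  vc=[]
2: 0x36 (blk 13, set 1) → L1-HIT  vc=[]
3: 0x66 (blk 25, set 1) → MISS  vc=[13]
4: 0x2f (blk 11, set 3) → MISS  vc=[13]
5: 0x67 (blk 25, set 1) → L1-HIT  vc=[13]
6: 0x46 (blk 17, set 1) → MISS  vc=[13, 25]
7: 0x37 (blk 13, set 1) → VC-HIT  vc=[17, 25]
8: 0x44 (blk 17, set 1) → VC-HIT  vc=[13, 25]
9: 0x47 (blk 17, set 1) → L1-HIT  vc=[13, 25]
10: 0x65 (blk 25, set 1) → VC-HIT  vc=[13, 17]
11: 0x5d (blk 23, set 3) → MISS  vc=[13, 17, 11]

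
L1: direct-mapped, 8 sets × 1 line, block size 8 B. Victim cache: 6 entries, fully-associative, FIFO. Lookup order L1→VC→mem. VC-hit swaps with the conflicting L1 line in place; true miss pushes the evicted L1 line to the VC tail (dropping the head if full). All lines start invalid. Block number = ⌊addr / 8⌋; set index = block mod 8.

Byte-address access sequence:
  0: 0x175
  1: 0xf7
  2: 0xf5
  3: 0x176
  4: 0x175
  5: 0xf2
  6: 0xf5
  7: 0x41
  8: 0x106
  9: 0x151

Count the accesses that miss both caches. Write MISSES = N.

MISSES = 5

0: 0x175 (blk 46, set 6) → MISS  vc=[]
1: 0xf7 (blk 30, set 6) → MISS  vc=[46]
2: 0xf5 (blk 30, set 6) → L1-HIT  vc=[46]
3: 0x176 (blk 46, set 6) → VC-HIT  vc=[30]
4: 0x175 (blk 46, set 6) → L1-HIT  vc=[30]
5: 0xf2 (blk 30, set 6) → VC-HIT  vc=[46]
6: 0xf5 (blk 30, set 6) → L1-HIT  vc=[46]
7: 0x41 (blk 8, set 0) → MISS  vc=[46]
8: 0x106 (blk 32, set 0) → MISS  vc=[46, 8]
9: 0x151 (blk 42, set 2) → MISS  vc=[46, 8]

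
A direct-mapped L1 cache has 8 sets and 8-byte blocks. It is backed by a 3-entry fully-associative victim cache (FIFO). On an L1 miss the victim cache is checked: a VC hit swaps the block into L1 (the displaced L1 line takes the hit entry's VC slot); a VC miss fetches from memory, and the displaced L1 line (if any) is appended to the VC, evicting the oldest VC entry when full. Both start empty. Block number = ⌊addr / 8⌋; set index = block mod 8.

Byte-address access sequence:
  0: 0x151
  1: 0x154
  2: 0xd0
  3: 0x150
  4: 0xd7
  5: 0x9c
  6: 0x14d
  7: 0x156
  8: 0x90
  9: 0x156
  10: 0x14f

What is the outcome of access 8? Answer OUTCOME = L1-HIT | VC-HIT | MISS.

OUTCOME = MISS

0: 0x151 (blk 42, set 2) → MISS  vc=[]
1: 0x154 (blk 42, set 2) → L1-HIT  vc=[]
2: 0xd0 (blk 26, set 2) → MISS  vc=[42]
3: 0x150 (blk 42, set 2) → VC-HIT  vc=[26]
4: 0xd7 (blk 26, set 2) → VC-HIT  vc=[42]
5: 0x9c (blk 19, set 3) → MISS  vc=[42]
6: 0x14d (blk 41, set 1) → MISS  vc=[42]
7: 0x156 (blk 42, set 2) → VC-HIT  vc=[26]
8: 0x90 (blk 18, set 2) → MISS  vc=[26, 42]
9: 0x156 (blk 42, set 2) → VC-HIT  vc=[26, 18]
10: 0x14f (blk 41, set 1) → L1-HIT  vc=[26, 18]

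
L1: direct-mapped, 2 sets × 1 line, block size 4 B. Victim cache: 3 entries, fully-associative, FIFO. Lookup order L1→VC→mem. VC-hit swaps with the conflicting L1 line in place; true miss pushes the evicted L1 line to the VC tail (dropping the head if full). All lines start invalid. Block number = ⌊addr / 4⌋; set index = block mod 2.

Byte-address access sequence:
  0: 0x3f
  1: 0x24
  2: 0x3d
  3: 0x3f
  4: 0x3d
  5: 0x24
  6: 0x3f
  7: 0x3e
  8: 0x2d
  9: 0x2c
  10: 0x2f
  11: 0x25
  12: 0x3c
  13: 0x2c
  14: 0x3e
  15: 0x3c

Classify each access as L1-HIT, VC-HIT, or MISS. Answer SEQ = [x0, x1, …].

0: 0x3f (blk 15, set 1) → MISS  vc=[]
1: 0x24 (blk 9, set 1) → MISS  vc=[15]
2: 0x3d (blk 15, set 1) → VC-HIT  vc=[9]
3: 0x3f (blk 15, set 1) → L1-HIT  vc=[9]
4: 0x3d (blk 15, set 1) → L1-HIT  vc=[9]
5: 0x24 (blk 9, set 1) → VC-HIT  vc=[15]
6: 0x3f (blk 15, set 1) → VC-HIT  vc=[9]
7: 0x3e (blk 15, set 1) → L1-HIT  vc=[9]
8: 0x2d (blk 11, set 1) → MISS  vc=[9, 15]
9: 0x2c (blk 11, set 1) → L1-HIT  vc=[9, 15]
10: 0x2f (blk 11, set 1) → L1-HIT  vc=[9, 15]
11: 0x25 (blk 9, set 1) → VC-HIT  vc=[11, 15]
12: 0x3c (blk 15, set 1) → VC-HIT  vc=[11, 9]
13: 0x2c (blk 11, set 1) → VC-HIT  vc=[15, 9]
14: 0x3e (blk 15, set 1) → VC-HIT  vc=[11, 9]
15: 0x3c (blk 15, set 1) → L1-HIT  vc=[11, 9]

SEQ = [MISS, MISS, VC-HIT, L1-HIT, L1-HIT, VC-HIT, VC-HIT, L1-HIT, MISS, L1-HIT, L1-HIT, VC-HIT, VC-HIT, VC-HIT, VC-HIT, L1-HIT]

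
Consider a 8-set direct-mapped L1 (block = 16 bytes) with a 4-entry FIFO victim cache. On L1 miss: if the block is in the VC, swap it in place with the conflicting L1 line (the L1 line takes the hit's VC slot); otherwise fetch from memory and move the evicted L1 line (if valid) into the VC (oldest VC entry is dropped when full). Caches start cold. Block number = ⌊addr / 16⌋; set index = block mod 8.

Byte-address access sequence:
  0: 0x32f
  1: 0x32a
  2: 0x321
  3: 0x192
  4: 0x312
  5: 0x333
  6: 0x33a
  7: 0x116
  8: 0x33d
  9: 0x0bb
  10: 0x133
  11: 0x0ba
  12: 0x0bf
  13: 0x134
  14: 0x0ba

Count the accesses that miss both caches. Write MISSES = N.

MISSES = 7

  [0] addr=0x32f blk=50 s=2: MISS | VC []
  [1] addr=0x32a blk=50 s=2: L1-HIT | VC []
  [2] addr=0x321 blk=50 s=2: L1-HIT | VC []
  [3] addr=0x192 blk=25 s=1: MISS | VC []
  [4] addr=0x312 blk=49 s=1: MISS | VC [25]
  [5] addr=0x333 blk=51 s=3: MISS | VC [25]
  [6] addr=0x33a blk=51 s=3: L1-HIT | VC [25]
  [7] addr=0x116 blk=17 s=1: MISS | VC [25, 49]
  [8] addr=0x33d blk=51 s=3: L1-HIT | VC [25, 49]
  [9] addr=0xbb blk=11 s=3: MISS | VC [25, 49, 51]
  [10] addr=0x133 blk=19 s=3: MISS | VC [25, 49, 51, 11]
  [11] addr=0xba blk=11 s=3: VC-HIT | VC [25, 49, 51, 19]
  [12] addr=0xbf blk=11 s=3: L1-HIT | VC [25, 49, 51, 19]
  [13] addr=0x134 blk=19 s=3: VC-HIT | VC [25, 49, 51, 11]
  [14] addr=0xba blk=11 s=3: VC-HIT | VC [25, 49, 51, 19]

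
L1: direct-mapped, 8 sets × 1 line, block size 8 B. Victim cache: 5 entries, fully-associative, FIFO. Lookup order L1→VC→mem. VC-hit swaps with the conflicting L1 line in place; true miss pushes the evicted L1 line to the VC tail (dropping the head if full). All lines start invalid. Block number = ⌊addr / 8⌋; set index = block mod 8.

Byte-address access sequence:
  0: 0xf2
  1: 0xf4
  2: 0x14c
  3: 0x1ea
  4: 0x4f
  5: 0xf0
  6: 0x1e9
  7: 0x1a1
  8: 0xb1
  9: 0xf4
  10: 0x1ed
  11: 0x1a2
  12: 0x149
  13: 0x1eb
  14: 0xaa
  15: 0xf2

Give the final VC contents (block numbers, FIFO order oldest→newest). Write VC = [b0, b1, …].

  [0] addr=0xf2 blk=30 s=6: MISS | VC []
  [1] addr=0xf4 blk=30 s=6: L1-HIT | VC []
  [2] addr=0x14c blk=41 s=1: MISS | VC []
  [3] addr=0x1ea blk=61 s=5: MISS | VC []
  [4] addr=0x4f blk=9 s=1: MISS | VC [41]
  [5] addr=0xf0 blk=30 s=6: L1-HIT | VC [41]
  [6] addr=0x1e9 blk=61 s=5: L1-HIT | VC [41]
  [7] addr=0x1a1 blk=52 s=4: MISS | VC [41]
  [8] addr=0xb1 blk=22 s=6: MISS | VC [41, 30]
  [9] addr=0xf4 blk=30 s=6: VC-HIT | VC [41, 22]
  [10] addr=0x1ed blk=61 s=5: L1-HIT | VC [41, 22]
  [11] addr=0x1a2 blk=52 s=4: L1-HIT | VC [41, 22]
  [12] addr=0x149 blk=41 s=1: VC-HIT | VC [9, 22]
  [13] addr=0x1eb blk=61 s=5: L1-HIT | VC [9, 22]
  [14] addr=0xaa blk=21 s=5: MISS | VC [9, 22, 61]
  [15] addr=0xf2 blk=30 s=6: L1-HIT | VC [9, 22, 61]

VC = [9, 22, 61]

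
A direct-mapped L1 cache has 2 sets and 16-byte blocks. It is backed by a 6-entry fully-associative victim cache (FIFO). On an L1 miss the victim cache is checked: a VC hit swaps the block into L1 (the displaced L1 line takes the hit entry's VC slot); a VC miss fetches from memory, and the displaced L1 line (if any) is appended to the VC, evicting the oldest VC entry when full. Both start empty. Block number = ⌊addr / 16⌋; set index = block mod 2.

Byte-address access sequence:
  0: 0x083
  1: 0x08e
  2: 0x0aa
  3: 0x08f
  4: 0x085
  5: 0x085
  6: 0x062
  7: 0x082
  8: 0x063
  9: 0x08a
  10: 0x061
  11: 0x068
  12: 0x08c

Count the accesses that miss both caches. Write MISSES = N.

  [0] addr=0x83 blk=8 s=0: MISS | VC []
  [1] addr=0x8e blk=8 s=0: L1-HIT | VC []
  [2] addr=0xaa blk=10 s=0: MISS | VC [8]
  [3] addr=0x8f blk=8 s=0: VC-HIT | VC [10]
  [4] addr=0x85 blk=8 s=0: L1-HIT | VC [10]
  [5] addr=0x85 blk=8 s=0: L1-HIT | VC [10]
  [6] addr=0x62 blk=6 s=0: MISS | VC [10, 8]
  [7] addr=0x82 blk=8 s=0: VC-HIT | VC [10, 6]
  [8] addr=0x63 blk=6 s=0: VC-HIT | VC [10, 8]
  [9] addr=0x8a blk=8 s=0: VC-HIT | VC [10, 6]
  [10] addr=0x61 blk=6 s=0: VC-HIT | VC [10, 8]
  [11] addr=0x68 blk=6 s=0: L1-HIT | VC [10, 8]
  [12] addr=0x8c blk=8 s=0: VC-HIT | VC [10, 6]

MISSES = 3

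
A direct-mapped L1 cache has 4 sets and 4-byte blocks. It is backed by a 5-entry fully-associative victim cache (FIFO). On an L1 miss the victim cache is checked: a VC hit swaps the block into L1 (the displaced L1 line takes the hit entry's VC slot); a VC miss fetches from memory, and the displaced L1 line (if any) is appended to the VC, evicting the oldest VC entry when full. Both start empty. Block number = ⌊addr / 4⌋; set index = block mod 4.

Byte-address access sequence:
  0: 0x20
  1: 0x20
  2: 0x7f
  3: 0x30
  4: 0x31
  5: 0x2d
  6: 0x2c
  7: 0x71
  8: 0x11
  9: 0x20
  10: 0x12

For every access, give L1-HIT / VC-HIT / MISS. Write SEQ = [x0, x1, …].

SEQ = [MISS, L1-HIT, MISS, MISS, L1-HIT, MISS, L1-HIT, MISS, MISS, VC-HIT, VC-HIT]

0: 0x20 (blk 8, set 0) → MISS  vc=[]
1: 0x20 (blk 8, set 0) → L1-HIT  vc=[]
2: 0x7f (blk 31, set 3) → MISS  vc=[]
3: 0x30 (blk 12, set 0) → MISS  vc=[8]
4: 0x31 (blk 12, set 0) → L1-HIT  vc=[8]
5: 0x2d (blk 11, set 3) → MISS  vc=[8, 31]
6: 0x2c (blk 11, set 3) → L1-HIT  vc=[8, 31]
7: 0x71 (blk 28, set 0) → MISS  vc=[8, 31, 12]
8: 0x11 (blk 4, set 0) → MISS  vc=[8, 31, 12, 28]
9: 0x20 (blk 8, set 0) → VC-HIT  vc=[4, 31, 12, 28]
10: 0x12 (blk 4, set 0) → VC-HIT  vc=[8, 31, 12, 28]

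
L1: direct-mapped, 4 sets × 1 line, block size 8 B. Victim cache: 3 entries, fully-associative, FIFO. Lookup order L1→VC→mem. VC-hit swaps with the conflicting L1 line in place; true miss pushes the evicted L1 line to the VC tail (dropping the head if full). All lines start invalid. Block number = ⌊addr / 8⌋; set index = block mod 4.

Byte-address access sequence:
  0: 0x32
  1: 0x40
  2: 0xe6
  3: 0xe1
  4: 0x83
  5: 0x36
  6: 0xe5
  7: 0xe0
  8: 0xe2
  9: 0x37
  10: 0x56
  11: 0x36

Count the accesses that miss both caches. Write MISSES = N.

MISSES = 5

#0 0x32→b6/s2 MISS; vc=[]
#1 0x40→b8/s0 MISS; vc=[]
#2 0xe6→b28/s0 MISS; vc=[8]
#3 0xe1→b28/s0 L1-HIT; vc=[8]
#4 0x83→b16/s0 MISS; vc=[8,28]
#5 0x36→b6/s2 L1-HIT; vc=[8,28]
#6 0xe5→b28/s0 VC-HIT; vc=[8,16]
#7 0xe0→b28/s0 L1-HIT; vc=[8,16]
#8 0xe2→b28/s0 L1-HIT; vc=[8,16]
#9 0x37→b6/s2 L1-HIT; vc=[8,16]
#10 0x56→b10/s2 MISS; vc=[8,16,6]
#11 0x36→b6/s2 VC-HIT; vc=[8,16,10]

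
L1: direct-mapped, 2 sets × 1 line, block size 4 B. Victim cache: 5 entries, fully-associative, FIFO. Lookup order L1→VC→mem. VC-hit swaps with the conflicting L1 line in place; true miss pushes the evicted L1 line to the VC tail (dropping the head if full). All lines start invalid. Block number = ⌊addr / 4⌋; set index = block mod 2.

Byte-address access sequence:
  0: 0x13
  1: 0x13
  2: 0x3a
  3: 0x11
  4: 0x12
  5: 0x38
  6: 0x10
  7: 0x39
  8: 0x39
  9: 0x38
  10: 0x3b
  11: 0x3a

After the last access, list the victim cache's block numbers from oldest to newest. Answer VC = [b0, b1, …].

0: 0x13 (blk 4, set 0) → MISS  vc=[]
1: 0x13 (blk 4, set 0) → L1-HIT  vc=[]
2: 0x3a (blk 14, set 0) → MISS  vc=[4]
3: 0x11 (blk 4, set 0) → VC-HIT  vc=[14]
4: 0x12 (blk 4, set 0) → L1-HIT  vc=[14]
5: 0x38 (blk 14, set 0) → VC-HIT  vc=[4]
6: 0x10 (blk 4, set 0) → VC-HIT  vc=[14]
7: 0x39 (blk 14, set 0) → VC-HIT  vc=[4]
8: 0x39 (blk 14, set 0) → L1-HIT  vc=[4]
9: 0x38 (blk 14, set 0) → L1-HIT  vc=[4]
10: 0x3b (blk 14, set 0) → L1-HIT  vc=[4]
11: 0x3a (blk 14, set 0) → L1-HIT  vc=[4]

VC = [4]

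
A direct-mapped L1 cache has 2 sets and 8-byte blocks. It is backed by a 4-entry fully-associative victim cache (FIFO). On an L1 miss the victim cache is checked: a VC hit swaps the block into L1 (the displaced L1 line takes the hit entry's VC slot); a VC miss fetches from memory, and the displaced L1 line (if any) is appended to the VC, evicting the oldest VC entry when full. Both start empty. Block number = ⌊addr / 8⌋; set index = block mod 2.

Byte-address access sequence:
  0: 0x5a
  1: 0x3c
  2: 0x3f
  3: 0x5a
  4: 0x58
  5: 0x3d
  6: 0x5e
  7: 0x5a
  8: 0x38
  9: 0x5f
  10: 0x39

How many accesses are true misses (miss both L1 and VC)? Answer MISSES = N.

MISSES = 2

0: 0x5a (blk 11, set 1) → MISS  vc=[]
1: 0x3c (blk 7, set 1) → MISS  vc=[11]
2: 0x3f (blk 7, set 1) → L1-HIT  vc=[11]
3: 0x5a (blk 11, set 1) → VC-HIT  vc=[7]
4: 0x58 (blk 11, set 1) → L1-HIT  vc=[7]
5: 0x3d (blk 7, set 1) → VC-HIT  vc=[11]
6: 0x5e (blk 11, set 1) → VC-HIT  vc=[7]
7: 0x5a (blk 11, set 1) → L1-HIT  vc=[7]
8: 0x38 (blk 7, set 1) → VC-HIT  vc=[11]
9: 0x5f (blk 11, set 1) → VC-HIT  vc=[7]
10: 0x39 (blk 7, set 1) → VC-HIT  vc=[11]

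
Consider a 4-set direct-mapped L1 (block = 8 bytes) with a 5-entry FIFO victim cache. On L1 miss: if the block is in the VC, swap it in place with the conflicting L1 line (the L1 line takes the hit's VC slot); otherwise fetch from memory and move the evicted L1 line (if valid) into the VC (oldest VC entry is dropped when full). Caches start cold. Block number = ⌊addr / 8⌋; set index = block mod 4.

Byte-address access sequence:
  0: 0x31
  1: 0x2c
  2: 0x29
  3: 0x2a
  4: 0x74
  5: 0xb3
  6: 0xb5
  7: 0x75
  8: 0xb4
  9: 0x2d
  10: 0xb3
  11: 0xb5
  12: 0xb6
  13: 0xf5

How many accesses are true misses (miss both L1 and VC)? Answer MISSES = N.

MISSES = 5

  [0] addr=0x31 blk=6 s=2: MISS | VC []
  [1] addr=0x2c blk=5 s=1: MISS | VC []
  [2] addr=0x29 blk=5 s=1: L1-HIT | VC []
  [3] addr=0x2a blk=5 s=1: L1-HIT | VC []
  [4] addr=0x74 blk=14 s=2: MISS | VC [6]
  [5] addr=0xb3 blk=22 s=2: MISS | VC [6, 14]
  [6] addr=0xb5 blk=22 s=2: L1-HIT | VC [6, 14]
  [7] addr=0x75 blk=14 s=2: VC-HIT | VC [6, 22]
  [8] addr=0xb4 blk=22 s=2: VC-HIT | VC [6, 14]
  [9] addr=0x2d blk=5 s=1: L1-HIT | VC [6, 14]
  [10] addr=0xb3 blk=22 s=2: L1-HIT | VC [6, 14]
  [11] addr=0xb5 blk=22 s=2: L1-HIT | VC [6, 14]
  [12] addr=0xb6 blk=22 s=2: L1-HIT | VC [6, 14]
  [13] addr=0xf5 blk=30 s=2: MISS | VC [6, 14, 22]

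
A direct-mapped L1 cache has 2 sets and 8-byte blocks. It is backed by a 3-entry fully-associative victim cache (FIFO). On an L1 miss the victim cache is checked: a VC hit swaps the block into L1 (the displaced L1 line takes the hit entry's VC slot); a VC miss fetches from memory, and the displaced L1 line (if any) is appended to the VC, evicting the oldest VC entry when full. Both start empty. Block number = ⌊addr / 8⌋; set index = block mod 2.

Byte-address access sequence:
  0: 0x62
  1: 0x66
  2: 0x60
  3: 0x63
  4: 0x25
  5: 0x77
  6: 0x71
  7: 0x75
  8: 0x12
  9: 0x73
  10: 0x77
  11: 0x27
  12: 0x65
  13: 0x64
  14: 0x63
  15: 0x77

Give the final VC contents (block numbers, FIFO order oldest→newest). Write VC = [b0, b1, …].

  [0] addr=0x62 blk=12 s=0: MISS | VC []
  [1] addr=0x66 blk=12 s=0: L1-HIT | VC []
  [2] addr=0x60 blk=12 s=0: L1-HIT | VC []
  [3] addr=0x63 blk=12 s=0: L1-HIT | VC []
  [4] addr=0x25 blk=4 s=0: MISS | VC [12]
  [5] addr=0x77 blk=14 s=0: MISS | VC [12, 4]
  [6] addr=0x71 blk=14 s=0: L1-HIT | VC [12, 4]
  [7] addr=0x75 blk=14 s=0: L1-HIT | VC [12, 4]
  [8] addr=0x12 blk=2 s=0: MISS | VC [12, 4, 14]
  [9] addr=0x73 blk=14 s=0: VC-HIT | VC [12, 4, 2]
  [10] addr=0x77 blk=14 s=0: L1-HIT | VC [12, 4, 2]
  [11] addr=0x27 blk=4 s=0: VC-HIT | VC [12, 14, 2]
  [12] addr=0x65 blk=12 s=0: VC-HIT | VC [4, 14, 2]
  [13] addr=0x64 blk=12 s=0: L1-HIT | VC [4, 14, 2]
  [14] addr=0x63 blk=12 s=0: L1-HIT | VC [4, 14, 2]
  [15] addr=0x77 blk=14 s=0: VC-HIT | VC [4, 12, 2]

VC = [4, 12, 2]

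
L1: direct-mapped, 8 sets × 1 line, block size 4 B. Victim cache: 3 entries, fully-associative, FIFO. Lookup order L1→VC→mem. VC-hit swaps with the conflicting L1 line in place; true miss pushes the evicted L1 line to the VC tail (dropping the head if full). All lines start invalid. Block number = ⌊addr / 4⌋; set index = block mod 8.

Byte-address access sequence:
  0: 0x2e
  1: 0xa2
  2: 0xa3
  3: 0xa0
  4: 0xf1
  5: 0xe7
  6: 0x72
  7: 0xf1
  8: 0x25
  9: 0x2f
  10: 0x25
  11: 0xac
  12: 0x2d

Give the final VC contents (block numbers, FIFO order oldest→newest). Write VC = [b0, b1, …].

VC = [28, 57, 43]

  [0] addr=0x2e blk=11 s=3: MISS | VC []
  [1] addr=0xa2 blk=40 s=0: MISS | VC []
  [2] addr=0xa3 blk=40 s=0: L1-HIT | VC []
  [3] addr=0xa0 blk=40 s=0: L1-HIT | VC []
  [4] addr=0xf1 blk=60 s=4: MISS | VC []
  [5] addr=0xe7 blk=57 s=1: MISS | VC []
  [6] addr=0x72 blk=28 s=4: MISS | VC [60]
  [7] addr=0xf1 blk=60 s=4: VC-HIT | VC [28]
  [8] addr=0x25 blk=9 s=1: MISS | VC [28, 57]
  [9] addr=0x2f blk=11 s=3: L1-HIT | VC [28, 57]
  [10] addr=0x25 blk=9 s=1: L1-HIT | VC [28, 57]
  [11] addr=0xac blk=43 s=3: MISS | VC [28, 57, 11]
  [12] addr=0x2d blk=11 s=3: VC-HIT | VC [28, 57, 43]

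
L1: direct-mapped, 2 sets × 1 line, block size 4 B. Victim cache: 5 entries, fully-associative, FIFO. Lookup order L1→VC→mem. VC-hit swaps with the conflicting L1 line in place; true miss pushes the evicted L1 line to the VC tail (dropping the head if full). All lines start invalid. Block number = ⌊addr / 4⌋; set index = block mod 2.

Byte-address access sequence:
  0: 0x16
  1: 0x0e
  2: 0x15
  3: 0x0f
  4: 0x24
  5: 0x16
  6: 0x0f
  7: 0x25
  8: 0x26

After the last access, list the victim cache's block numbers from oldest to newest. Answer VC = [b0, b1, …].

#0 0x16→b5/s1 MISS; vc=[]
#1 0xe→b3/s1 MISS; vc=[5]
#2 0x15→b5/s1 VC-HIT; vc=[3]
#3 0xf→b3/s1 VC-HIT; vc=[5]
#4 0x24→b9/s1 MISS; vc=[5,3]
#5 0x16→b5/s1 VC-HIT; vc=[9,3]
#6 0xf→b3/s1 VC-HIT; vc=[9,5]
#7 0x25→b9/s1 VC-HIT; vc=[3,5]
#8 0x26→b9/s1 L1-HIT; vc=[3,5]

VC = [3, 5]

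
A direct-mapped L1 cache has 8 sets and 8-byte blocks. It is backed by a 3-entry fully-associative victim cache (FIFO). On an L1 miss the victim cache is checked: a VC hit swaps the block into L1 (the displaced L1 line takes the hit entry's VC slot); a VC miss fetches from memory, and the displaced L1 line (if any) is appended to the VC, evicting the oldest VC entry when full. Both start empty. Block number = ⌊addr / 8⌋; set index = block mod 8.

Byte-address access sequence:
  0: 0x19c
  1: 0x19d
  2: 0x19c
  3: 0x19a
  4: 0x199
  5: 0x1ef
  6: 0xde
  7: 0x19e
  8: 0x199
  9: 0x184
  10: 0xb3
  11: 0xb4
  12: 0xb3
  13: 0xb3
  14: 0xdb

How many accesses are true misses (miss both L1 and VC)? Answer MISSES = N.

MISSES = 5

0: 0x19c (blk 51, set 3) → MISS  vc=[]
1: 0x19d (blk 51, set 3) → L1-HIT  vc=[]
2: 0x19c (blk 51, set 3) → L1-HIT  vc=[]
3: 0x19a (blk 51, set 3) → L1-HIT  vc=[]
4: 0x199 (blk 51, set 3) → L1-HIT  vc=[]
5: 0x1ef (blk 61, set 5) → MISS  vc=[]
6: 0xde (blk 27, set 3) → MISS  vc=[51]
7: 0x19e (blk 51, set 3) → VC-HIT  vc=[27]
8: 0x199 (blk 51, set 3) → L1-HIT  vc=[27]
9: 0x184 (blk 48, set 0) → MISS  vc=[27]
10: 0xb3 (blk 22, set 6) → MISS  vc=[27]
11: 0xb4 (blk 22, set 6) → L1-HIT  vc=[27]
12: 0xb3 (blk 22, set 6) → L1-HIT  vc=[27]
13: 0xb3 (blk 22, set 6) → L1-HIT  vc=[27]
14: 0xdb (blk 27, set 3) → VC-HIT  vc=[51]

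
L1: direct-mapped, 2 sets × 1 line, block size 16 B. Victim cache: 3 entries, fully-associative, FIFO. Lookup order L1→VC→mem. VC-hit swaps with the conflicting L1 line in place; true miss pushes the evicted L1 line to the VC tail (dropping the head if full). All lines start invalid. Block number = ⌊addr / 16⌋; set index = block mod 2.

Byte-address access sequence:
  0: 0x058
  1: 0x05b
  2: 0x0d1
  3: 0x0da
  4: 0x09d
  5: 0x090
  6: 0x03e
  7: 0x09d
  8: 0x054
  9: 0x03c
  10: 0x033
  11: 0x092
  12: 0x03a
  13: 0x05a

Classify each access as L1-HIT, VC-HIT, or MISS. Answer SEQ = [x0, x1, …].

0: 0x58 (blk 5, set 1) → MISS  vc=[]
1: 0x5b (blk 5, set 1) → L1-HIT  vc=[]
2: 0xd1 (blk 13, set 1) → MISS  vc=[5]
3: 0xda (blk 13, set 1) → L1-HIT  vc=[5]
4: 0x9d (blk 9, set 1) → MISS  vc=[5, 13]
5: 0x90 (blk 9, set 1) → L1-HIT  vc=[5, 13]
6: 0x3e (blk 3, set 1) → MISS  vc=[5, 13, 9]
7: 0x9d (blk 9, set 1) → VC-HIT  vc=[5, 13, 3]
8: 0x54 (blk 5, set 1) → VC-HIT  vc=[9, 13, 3]
9: 0x3c (blk 3, set 1) → VC-HIT  vc=[9, 13, 5]
10: 0x33 (blk 3, set 1) → L1-HIT  vc=[9, 13, 5]
11: 0x92 (blk 9, set 1) → VC-HIT  vc=[3, 13, 5]
12: 0x3a (blk 3, set 1) → VC-HIT  vc=[9, 13, 5]
13: 0x5a (blk 5, set 1) → VC-HIT  vc=[9, 13, 3]

SEQ = [MISS, L1-HIT, MISS, L1-HIT, MISS, L1-HIT, MISS, VC-HIT, VC-HIT, VC-HIT, L1-HIT, VC-HIT, VC-HIT, VC-HIT]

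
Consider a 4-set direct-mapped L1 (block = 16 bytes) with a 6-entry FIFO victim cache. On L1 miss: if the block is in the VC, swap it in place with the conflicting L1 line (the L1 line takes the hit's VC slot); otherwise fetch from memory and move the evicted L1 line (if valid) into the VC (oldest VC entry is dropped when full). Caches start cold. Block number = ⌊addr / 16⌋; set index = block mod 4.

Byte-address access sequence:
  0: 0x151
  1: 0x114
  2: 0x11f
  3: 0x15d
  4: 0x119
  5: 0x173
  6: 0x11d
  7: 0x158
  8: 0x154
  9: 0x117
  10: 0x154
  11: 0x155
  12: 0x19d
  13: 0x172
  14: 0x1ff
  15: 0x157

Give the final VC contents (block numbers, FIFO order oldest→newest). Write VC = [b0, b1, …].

VC = [17, 25, 23]

#0 0x151→b21/s1 MISS; vc=[]
#1 0x114→b17/s1 MISS; vc=[21]
#2 0x11f→b17/s1 L1-HIT; vc=[21]
#3 0x15d→b21/s1 VC-HIT; vc=[17]
#4 0x119→b17/s1 VC-HIT; vc=[21]
#5 0x173→b23/s3 MISS; vc=[21]
#6 0x11d→b17/s1 L1-HIT; vc=[21]
#7 0x158→b21/s1 VC-HIT; vc=[17]
#8 0x154→b21/s1 L1-HIT; vc=[17]
#9 0x117→b17/s1 VC-HIT; vc=[21]
#10 0x154→b21/s1 VC-HIT; vc=[17]
#11 0x155→b21/s1 L1-HIT; vc=[17]
#12 0x19d→b25/s1 MISS; vc=[17,21]
#13 0x172→b23/s3 L1-HIT; vc=[17,21]
#14 0x1ff→b31/s3 MISS; vc=[17,21,23]
#15 0x157→b21/s1 VC-HIT; vc=[17,25,23]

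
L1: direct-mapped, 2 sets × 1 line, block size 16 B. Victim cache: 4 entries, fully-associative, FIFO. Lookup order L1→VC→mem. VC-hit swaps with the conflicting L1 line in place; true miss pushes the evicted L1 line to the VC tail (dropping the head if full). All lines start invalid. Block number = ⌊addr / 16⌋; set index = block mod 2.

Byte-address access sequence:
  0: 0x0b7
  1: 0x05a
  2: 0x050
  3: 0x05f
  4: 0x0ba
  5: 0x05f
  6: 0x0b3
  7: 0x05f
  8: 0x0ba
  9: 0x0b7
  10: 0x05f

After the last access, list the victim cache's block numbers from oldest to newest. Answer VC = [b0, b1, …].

VC = [11]

  [0] addr=0xb7 blk=11 s=1: MISS | VC []
  [1] addr=0x5a blk=5 s=1: MISS | VC [11]
  [2] addr=0x50 blk=5 s=1: L1-HIT | VC [11]
  [3] addr=0x5f blk=5 s=1: L1-HIT | VC [11]
  [4] addr=0xba blk=11 s=1: VC-HIT | VC [5]
  [5] addr=0x5f blk=5 s=1: VC-HIT | VC [11]
  [6] addr=0xb3 blk=11 s=1: VC-HIT | VC [5]
  [7] addr=0x5f blk=5 s=1: VC-HIT | VC [11]
  [8] addr=0xba blk=11 s=1: VC-HIT | VC [5]
  [9] addr=0xb7 blk=11 s=1: L1-HIT | VC [5]
  [10] addr=0x5f blk=5 s=1: VC-HIT | VC [11]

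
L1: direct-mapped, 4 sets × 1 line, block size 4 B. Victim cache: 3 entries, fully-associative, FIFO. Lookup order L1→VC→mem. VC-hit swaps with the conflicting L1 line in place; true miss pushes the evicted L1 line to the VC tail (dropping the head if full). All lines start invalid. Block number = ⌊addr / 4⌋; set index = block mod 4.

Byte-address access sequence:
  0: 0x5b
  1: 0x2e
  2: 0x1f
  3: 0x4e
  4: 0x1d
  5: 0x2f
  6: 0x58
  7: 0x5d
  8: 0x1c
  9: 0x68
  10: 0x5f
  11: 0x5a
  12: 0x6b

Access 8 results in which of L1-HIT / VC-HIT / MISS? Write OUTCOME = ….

OUTCOME = VC-HIT

  [0] addr=0x5b blk=22 s=2: MISS | VC []
  [1] addr=0x2e blk=11 s=3: MISS | VC []
  [2] addr=0x1f blk=7 s=3: MISS | VC [11]
  [3] addr=0x4e blk=19 s=3: MISS | VC [11, 7]
  [4] addr=0x1d blk=7 s=3: VC-HIT | VC [11, 19]
  [5] addr=0x2f blk=11 s=3: VC-HIT | VC [7, 19]
  [6] addr=0x58 blk=22 s=2: L1-HIT | VC [7, 19]
  [7] addr=0x5d blk=23 s=3: MISS | VC [7, 19, 11]
  [8] addr=0x1c blk=7 s=3: VC-HIT | VC [23, 19, 11]
  [9] addr=0x68 blk=26 s=2: MISS | VC [19, 11, 22]
  [10] addr=0x5f blk=23 s=3: MISS | VC [11, 22, 7]
  [11] addr=0x5a blk=22 s=2: VC-HIT | VC [11, 26, 7]
  [12] addr=0x6b blk=26 s=2: VC-HIT | VC [11, 22, 7]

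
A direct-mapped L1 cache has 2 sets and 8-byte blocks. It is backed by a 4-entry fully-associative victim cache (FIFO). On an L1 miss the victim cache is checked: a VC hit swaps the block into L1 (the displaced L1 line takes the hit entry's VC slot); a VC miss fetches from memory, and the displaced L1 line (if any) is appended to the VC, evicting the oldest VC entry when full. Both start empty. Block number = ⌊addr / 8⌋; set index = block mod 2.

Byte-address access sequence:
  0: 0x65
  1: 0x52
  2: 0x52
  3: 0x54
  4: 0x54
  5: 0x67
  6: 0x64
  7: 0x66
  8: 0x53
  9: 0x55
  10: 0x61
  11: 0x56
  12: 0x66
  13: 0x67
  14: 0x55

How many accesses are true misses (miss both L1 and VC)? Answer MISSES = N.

#0 0x65→b12/s0 MISS; vc=[]
#1 0x52→b10/s0 MISS; vc=[12]
#2 0x52→b10/s0 L1-HIT; vc=[12]
#3 0x54→b10/s0 L1-HIT; vc=[12]
#4 0x54→b10/s0 L1-HIT; vc=[12]
#5 0x67→b12/s0 VC-HIT; vc=[10]
#6 0x64→b12/s0 L1-HIT; vc=[10]
#7 0x66→b12/s0 L1-HIT; vc=[10]
#8 0x53→b10/s0 VC-HIT; vc=[12]
#9 0x55→b10/s0 L1-HIT; vc=[12]
#10 0x61→b12/s0 VC-HIT; vc=[10]
#11 0x56→b10/s0 VC-HIT; vc=[12]
#12 0x66→b12/s0 VC-HIT; vc=[10]
#13 0x67→b12/s0 L1-HIT; vc=[10]
#14 0x55→b10/s0 VC-HIT; vc=[12]

MISSES = 2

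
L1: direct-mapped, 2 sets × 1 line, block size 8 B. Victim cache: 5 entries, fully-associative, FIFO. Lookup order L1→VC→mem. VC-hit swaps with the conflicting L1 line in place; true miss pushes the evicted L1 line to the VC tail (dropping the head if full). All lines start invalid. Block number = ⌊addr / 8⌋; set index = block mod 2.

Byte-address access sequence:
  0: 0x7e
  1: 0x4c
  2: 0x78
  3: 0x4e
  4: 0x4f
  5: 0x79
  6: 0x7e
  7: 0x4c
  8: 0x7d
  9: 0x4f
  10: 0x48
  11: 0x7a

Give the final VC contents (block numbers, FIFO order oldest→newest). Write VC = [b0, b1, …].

#0 0x7e→b15/s1 MISS; vc=[]
#1 0x4c→b9/s1 MISS; vc=[15]
#2 0x78→b15/s1 VC-HIT; vc=[9]
#3 0x4e→b9/s1 VC-HIT; vc=[15]
#4 0x4f→b9/s1 L1-HIT; vc=[15]
#5 0x79→b15/s1 VC-HIT; vc=[9]
#6 0x7e→b15/s1 L1-HIT; vc=[9]
#7 0x4c→b9/s1 VC-HIT; vc=[15]
#8 0x7d→b15/s1 VC-HIT; vc=[9]
#9 0x4f→b9/s1 VC-HIT; vc=[15]
#10 0x48→b9/s1 L1-HIT; vc=[15]
#11 0x7a→b15/s1 VC-HIT; vc=[9]

VC = [9]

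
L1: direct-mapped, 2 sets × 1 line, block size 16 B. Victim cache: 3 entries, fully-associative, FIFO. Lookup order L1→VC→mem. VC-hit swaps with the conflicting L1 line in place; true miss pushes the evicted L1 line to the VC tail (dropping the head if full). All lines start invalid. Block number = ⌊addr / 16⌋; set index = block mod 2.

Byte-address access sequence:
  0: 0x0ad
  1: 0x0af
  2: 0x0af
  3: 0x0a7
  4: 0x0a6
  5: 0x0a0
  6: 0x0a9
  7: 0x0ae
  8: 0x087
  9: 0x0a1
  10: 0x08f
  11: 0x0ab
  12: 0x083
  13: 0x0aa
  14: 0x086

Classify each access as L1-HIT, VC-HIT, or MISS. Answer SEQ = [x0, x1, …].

  [0] addr=0xad blk=10 s=0: MISS | VC []
  [1] addr=0xaf blk=10 s=0: L1-HIT | VC []
  [2] addr=0xaf blk=10 s=0: L1-HIT | VC []
  [3] addr=0xa7 blk=10 s=0: L1-HIT | VC []
  [4] addr=0xa6 blk=10 s=0: L1-HIT | VC []
  [5] addr=0xa0 blk=10 s=0: L1-HIT | VC []
  [6] addr=0xa9 blk=10 s=0: L1-HIT | VC []
  [7] addr=0xae blk=10 s=0: L1-HIT | VC []
  [8] addr=0x87 blk=8 s=0: MISS | VC [10]
  [9] addr=0xa1 blk=10 s=0: VC-HIT | VC [8]
  [10] addr=0x8f blk=8 s=0: VC-HIT | VC [10]
  [11] addr=0xab blk=10 s=0: VC-HIT | VC [8]
  [12] addr=0x83 blk=8 s=0: VC-HIT | VC [10]
  [13] addr=0xaa blk=10 s=0: VC-HIT | VC [8]
  [14] addr=0x86 blk=8 s=0: VC-HIT | VC [10]

SEQ = [MISS, L1-HIT, L1-HIT, L1-HIT, L1-HIT, L1-HIT, L1-HIT, L1-HIT, MISS, VC-HIT, VC-HIT, VC-HIT, VC-HIT, VC-HIT, VC-HIT]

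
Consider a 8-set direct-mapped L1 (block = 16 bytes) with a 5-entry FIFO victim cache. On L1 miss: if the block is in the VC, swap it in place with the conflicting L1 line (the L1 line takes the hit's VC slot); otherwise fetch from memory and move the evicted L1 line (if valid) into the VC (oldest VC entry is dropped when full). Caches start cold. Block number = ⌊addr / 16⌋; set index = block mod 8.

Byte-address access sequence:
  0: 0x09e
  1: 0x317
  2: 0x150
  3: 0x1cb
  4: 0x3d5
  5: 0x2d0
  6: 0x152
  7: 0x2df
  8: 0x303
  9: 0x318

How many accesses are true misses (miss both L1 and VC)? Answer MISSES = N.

  [0] addr=0x9e blk=9 s=1: MISS | VC []
  [1] addr=0x317 blk=49 s=1: MISS | VC [9]
  [2] addr=0x150 blk=21 s=5: MISS | VC [9]
  [3] addr=0x1cb blk=28 s=4: MISS | VC [9]
  [4] addr=0x3d5 blk=61 s=5: MISS | VC [9, 21]
  [5] addr=0x2d0 blk=45 s=5: MISS | VC [9, 21, 61]
  [6] addr=0x152 blk=21 s=5: VC-HIT | VC [9, 45, 61]
  [7] addr=0x2df blk=45 s=5: VC-HIT | VC [9, 21, 61]
  [8] addr=0x303 blk=48 s=0: MISS | VC [9, 21, 61]
  [9] addr=0x318 blk=49 s=1: L1-HIT | VC [9, 21, 61]

MISSES = 7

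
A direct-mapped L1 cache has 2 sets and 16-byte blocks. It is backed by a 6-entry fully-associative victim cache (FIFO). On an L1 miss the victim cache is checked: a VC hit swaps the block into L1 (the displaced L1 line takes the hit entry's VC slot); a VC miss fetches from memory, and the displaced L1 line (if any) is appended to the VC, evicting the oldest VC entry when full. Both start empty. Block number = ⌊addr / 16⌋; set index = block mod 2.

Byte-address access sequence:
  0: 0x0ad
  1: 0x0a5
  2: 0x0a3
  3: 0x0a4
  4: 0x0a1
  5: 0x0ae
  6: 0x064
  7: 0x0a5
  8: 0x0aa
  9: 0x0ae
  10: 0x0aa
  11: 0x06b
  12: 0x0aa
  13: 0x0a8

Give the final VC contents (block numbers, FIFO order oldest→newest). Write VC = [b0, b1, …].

VC = [6]

#0 0xad→b10/s0 MISS; vc=[]
#1 0xa5→b10/s0 L1-HIT; vc=[]
#2 0xa3→b10/s0 L1-HIT; vc=[]
#3 0xa4→b10/s0 L1-HIT; vc=[]
#4 0xa1→b10/s0 L1-HIT; vc=[]
#5 0xae→b10/s0 L1-HIT; vc=[]
#6 0x64→b6/s0 MISS; vc=[10]
#7 0xa5→b10/s0 VC-HIT; vc=[6]
#8 0xaa→b10/s0 L1-HIT; vc=[6]
#9 0xae→b10/s0 L1-HIT; vc=[6]
#10 0xaa→b10/s0 L1-HIT; vc=[6]
#11 0x6b→b6/s0 VC-HIT; vc=[10]
#12 0xaa→b10/s0 VC-HIT; vc=[6]
#13 0xa8→b10/s0 L1-HIT; vc=[6]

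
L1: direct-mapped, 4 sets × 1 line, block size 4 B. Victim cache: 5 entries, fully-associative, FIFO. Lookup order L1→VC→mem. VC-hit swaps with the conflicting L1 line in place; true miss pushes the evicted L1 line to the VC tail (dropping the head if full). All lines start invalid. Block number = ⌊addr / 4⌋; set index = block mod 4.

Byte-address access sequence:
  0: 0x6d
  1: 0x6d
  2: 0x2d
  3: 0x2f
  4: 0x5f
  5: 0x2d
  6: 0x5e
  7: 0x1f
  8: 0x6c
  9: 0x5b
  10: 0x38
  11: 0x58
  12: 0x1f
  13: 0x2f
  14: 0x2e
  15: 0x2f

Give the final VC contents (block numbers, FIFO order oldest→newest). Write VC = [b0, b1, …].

VC = [27, 7, 23, 14]

0: 0x6d (blk 27, set 3) → MISS  vc=[]
1: 0x6d (blk 27, set 3) → L1-HIT  vc=[]
2: 0x2d (blk 11, set 3) → MISS  vc=[27]
3: 0x2f (blk 11, set 3) → L1-HIT  vc=[27]
4: 0x5f (blk 23, set 3) → MISS  vc=[27, 11]
5: 0x2d (blk 11, set 3) → VC-HIT  vc=[27, 23]
6: 0x5e (blk 23, set 3) → VC-HIT  vc=[27, 11]
7: 0x1f (blk 7, set 3) → MISS  vc=[27, 11, 23]
8: 0x6c (blk 27, set 3) → VC-HIT  vc=[7, 11, 23]
9: 0x5b (blk 22, set 2) → MISS  vc=[7, 11, 23]
10: 0x38 (blk 14, set 2) → MISS  vc=[7, 11, 23, 22]
11: 0x58 (blk 22, set 2) → VC-HIT  vc=[7, 11, 23, 14]
12: 0x1f (blk 7, set 3) → VC-HIT  vc=[27, 11, 23, 14]
13: 0x2f (blk 11, set 3) → VC-HIT  vc=[27, 7, 23, 14]
14: 0x2e (blk 11, set 3) → L1-HIT  vc=[27, 7, 23, 14]
15: 0x2f (blk 11, set 3) → L1-HIT  vc=[27, 7, 23, 14]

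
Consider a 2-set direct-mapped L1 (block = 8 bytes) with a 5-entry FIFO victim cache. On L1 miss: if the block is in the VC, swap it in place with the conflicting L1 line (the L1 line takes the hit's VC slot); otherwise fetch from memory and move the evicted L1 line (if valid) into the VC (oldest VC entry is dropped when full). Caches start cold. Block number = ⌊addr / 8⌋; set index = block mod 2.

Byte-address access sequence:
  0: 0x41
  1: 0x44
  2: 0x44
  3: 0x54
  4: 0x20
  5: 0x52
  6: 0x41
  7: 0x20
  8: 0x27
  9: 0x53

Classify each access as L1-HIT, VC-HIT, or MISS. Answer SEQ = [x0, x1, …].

#0 0x41→b8/s0 MISS; vc=[]
#1 0x44→b8/s0 L1-HIT; vc=[]
#2 0x44→b8/s0 L1-HIT; vc=[]
#3 0x54→b10/s0 MISS; vc=[8]
#4 0x20→b4/s0 MISS; vc=[8,10]
#5 0x52→b10/s0 VC-HIT; vc=[8,4]
#6 0x41→b8/s0 VC-HIT; vc=[10,4]
#7 0x20→b4/s0 VC-HIT; vc=[10,8]
#8 0x27→b4/s0 L1-HIT; vc=[10,8]
#9 0x53→b10/s0 VC-HIT; vc=[4,8]

SEQ = [MISS, L1-HIT, L1-HIT, MISS, MISS, VC-HIT, VC-HIT, VC-HIT, L1-HIT, VC-HIT]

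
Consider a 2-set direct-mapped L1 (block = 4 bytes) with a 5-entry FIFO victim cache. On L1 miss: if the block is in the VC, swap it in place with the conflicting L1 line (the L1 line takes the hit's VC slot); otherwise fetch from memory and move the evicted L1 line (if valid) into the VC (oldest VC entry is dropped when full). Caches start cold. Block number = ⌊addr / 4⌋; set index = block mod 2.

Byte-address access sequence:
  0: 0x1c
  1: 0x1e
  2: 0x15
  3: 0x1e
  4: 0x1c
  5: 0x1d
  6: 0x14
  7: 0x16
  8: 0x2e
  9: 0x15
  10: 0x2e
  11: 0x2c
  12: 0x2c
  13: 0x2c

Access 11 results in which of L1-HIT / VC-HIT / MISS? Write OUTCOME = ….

  [0] addr=0x1c blk=7 s=1: MISS | VC []
  [1] addr=0x1e blk=7 s=1: L1-HIT | VC []
  [2] addr=0x15 blk=5 s=1: MISS | VC [7]
  [3] addr=0x1e blk=7 s=1: VC-HIT | VC [5]
  [4] addr=0x1c blk=7 s=1: L1-HIT | VC [5]
  [5] addr=0x1d blk=7 s=1: L1-HIT | VC [5]
  [6] addr=0x14 blk=5 s=1: VC-HIT | VC [7]
  [7] addr=0x16 blk=5 s=1: L1-HIT | VC [7]
  [8] addr=0x2e blk=11 s=1: MISS | VC [7, 5]
  [9] addr=0x15 blk=5 s=1: VC-HIT | VC [7, 11]
  [10] addr=0x2e blk=11 s=1: VC-HIT | VC [7, 5]
  [11] addr=0x2c blk=11 s=1: L1-HIT | VC [7, 5]
  [12] addr=0x2c blk=11 s=1: L1-HIT | VC [7, 5]
  [13] addr=0x2c blk=11 s=1: L1-HIT | VC [7, 5]

OUTCOME = L1-HIT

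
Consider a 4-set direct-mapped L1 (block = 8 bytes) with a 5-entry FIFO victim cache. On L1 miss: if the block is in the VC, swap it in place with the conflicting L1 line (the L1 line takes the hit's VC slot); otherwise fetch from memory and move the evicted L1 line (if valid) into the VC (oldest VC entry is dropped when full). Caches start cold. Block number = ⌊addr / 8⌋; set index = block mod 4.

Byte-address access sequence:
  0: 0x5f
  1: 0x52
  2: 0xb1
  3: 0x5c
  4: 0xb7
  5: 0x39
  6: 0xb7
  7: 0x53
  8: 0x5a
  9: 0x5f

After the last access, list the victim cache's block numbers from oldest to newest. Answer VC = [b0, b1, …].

VC = [22, 7]

  [0] addr=0x5f blk=11 s=3: MISS | VC []
  [1] addr=0x52 blk=10 s=2: MISS | VC []
  [2] addr=0xb1 blk=22 s=2: MISS | VC [10]
  [3] addr=0x5c blk=11 s=3: L1-HIT | VC [10]
  [4] addr=0xb7 blk=22 s=2: L1-HIT | VC [10]
  [5] addr=0x39 blk=7 s=3: MISS | VC [10, 11]
  [6] addr=0xb7 blk=22 s=2: L1-HIT | VC [10, 11]
  [7] addr=0x53 blk=10 s=2: VC-HIT | VC [22, 11]
  [8] addr=0x5a blk=11 s=3: VC-HIT | VC [22, 7]
  [9] addr=0x5f blk=11 s=3: L1-HIT | VC [22, 7]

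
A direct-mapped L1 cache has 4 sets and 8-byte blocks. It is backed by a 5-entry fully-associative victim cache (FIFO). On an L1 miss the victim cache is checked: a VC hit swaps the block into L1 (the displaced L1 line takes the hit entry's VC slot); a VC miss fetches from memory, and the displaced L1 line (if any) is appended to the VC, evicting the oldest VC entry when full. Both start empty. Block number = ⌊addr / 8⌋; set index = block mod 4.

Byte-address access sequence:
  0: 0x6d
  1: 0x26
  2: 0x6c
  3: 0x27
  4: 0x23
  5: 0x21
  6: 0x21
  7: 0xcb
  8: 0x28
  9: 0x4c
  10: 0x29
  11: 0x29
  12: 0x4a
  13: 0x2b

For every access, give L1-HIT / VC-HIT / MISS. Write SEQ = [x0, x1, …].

SEQ = [MISS, MISS, L1-HIT, L1-HIT, L1-HIT, L1-HIT, L1-HIT, MISS, MISS, MISS, VC-HIT, L1-HIT, VC-HIT, VC-HIT]

  [0] addr=0x6d blk=13 s=1: MISS | VC []
  [1] addr=0x26 blk=4 s=0: MISS | VC []
  [2] addr=0x6c blk=13 s=1: L1-HIT | VC []
  [3] addr=0x27 blk=4 s=0: L1-HIT | VC []
  [4] addr=0x23 blk=4 s=0: L1-HIT | VC []
  [5] addr=0x21 blk=4 s=0: L1-HIT | VC []
  [6] addr=0x21 blk=4 s=0: L1-HIT | VC []
  [7] addr=0xcb blk=25 s=1: MISS | VC [13]
  [8] addr=0x28 blk=5 s=1: MISS | VC [13, 25]
  [9] addr=0x4c blk=9 s=1: MISS | VC [13, 25, 5]
  [10] addr=0x29 blk=5 s=1: VC-HIT | VC [13, 25, 9]
  [11] addr=0x29 blk=5 s=1: L1-HIT | VC [13, 25, 9]
  [12] addr=0x4a blk=9 s=1: VC-HIT | VC [13, 25, 5]
  [13] addr=0x2b blk=5 s=1: VC-HIT | VC [13, 25, 9]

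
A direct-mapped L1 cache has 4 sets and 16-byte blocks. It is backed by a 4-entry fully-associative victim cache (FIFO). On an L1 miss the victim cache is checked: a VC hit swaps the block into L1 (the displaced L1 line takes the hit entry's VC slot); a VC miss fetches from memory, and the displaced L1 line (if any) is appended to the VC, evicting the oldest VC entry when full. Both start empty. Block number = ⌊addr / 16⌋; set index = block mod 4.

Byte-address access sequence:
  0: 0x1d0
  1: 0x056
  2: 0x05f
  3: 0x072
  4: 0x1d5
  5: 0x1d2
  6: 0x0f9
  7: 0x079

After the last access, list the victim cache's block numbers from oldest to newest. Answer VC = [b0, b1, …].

VC = [5, 15]

  [0] addr=0x1d0 blk=29 s=1: MISS | VC []
  [1] addr=0x56 blk=5 s=1: MISS | VC [29]
  [2] addr=0x5f blk=5 s=1: L1-HIT | VC [29]
  [3] addr=0x72 blk=7 s=3: MISS | VC [29]
  [4] addr=0x1d5 blk=29 s=1: VC-HIT | VC [5]
  [5] addr=0x1d2 blk=29 s=1: L1-HIT | VC [5]
  [6] addr=0xf9 blk=15 s=3: MISS | VC [5, 7]
  [7] addr=0x79 blk=7 s=3: VC-HIT | VC [5, 15]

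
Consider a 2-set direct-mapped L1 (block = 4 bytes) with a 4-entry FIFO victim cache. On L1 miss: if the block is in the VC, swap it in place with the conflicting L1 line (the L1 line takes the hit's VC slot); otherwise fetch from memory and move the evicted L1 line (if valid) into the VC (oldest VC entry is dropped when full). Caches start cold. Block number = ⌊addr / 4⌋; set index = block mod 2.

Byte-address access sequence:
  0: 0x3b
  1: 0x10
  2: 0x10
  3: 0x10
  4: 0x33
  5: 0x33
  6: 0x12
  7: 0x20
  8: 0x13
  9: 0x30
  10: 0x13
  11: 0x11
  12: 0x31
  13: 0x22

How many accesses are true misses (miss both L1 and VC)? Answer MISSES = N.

#0 0x3b→b14/s0 MISS; vc=[]
#1 0x10→b4/s0 MISS; vc=[14]
#2 0x10→b4/s0 L1-HIT; vc=[14]
#3 0x10→b4/s0 L1-HIT; vc=[14]
#4 0x33→b12/s0 MISS; vc=[14,4]
#5 0x33→b12/s0 L1-HIT; vc=[14,4]
#6 0x12→b4/s0 VC-HIT; vc=[14,12]
#7 0x20→b8/s0 MISS; vc=[14,12,4]
#8 0x13→b4/s0 VC-HIT; vc=[14,12,8]
#9 0x30→b12/s0 VC-HIT; vc=[14,4,8]
#10 0x13→b4/s0 VC-HIT; vc=[14,12,8]
#11 0x11→b4/s0 L1-HIT; vc=[14,12,8]
#12 0x31→b12/s0 VC-HIT; vc=[14,4,8]
#13 0x22→b8/s0 VC-HIT; vc=[14,4,12]

MISSES = 4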